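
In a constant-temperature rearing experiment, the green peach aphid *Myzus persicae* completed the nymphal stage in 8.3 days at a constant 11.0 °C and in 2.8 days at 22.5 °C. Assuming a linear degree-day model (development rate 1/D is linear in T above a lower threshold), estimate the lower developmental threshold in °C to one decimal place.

5.1 °C

Equal thermal constants: D₁(T₁ − T_b) = D₂(T₂ − T_b).
8.3·(11.0 − T_b) = 2.8·(22.5 − T_b)
T_b = (8.3·11.0 − 2.8·22.5) / (8.3 − 2.8) = 28.30 / 5.5 = 5.145 °C ≈ 5.1 °C.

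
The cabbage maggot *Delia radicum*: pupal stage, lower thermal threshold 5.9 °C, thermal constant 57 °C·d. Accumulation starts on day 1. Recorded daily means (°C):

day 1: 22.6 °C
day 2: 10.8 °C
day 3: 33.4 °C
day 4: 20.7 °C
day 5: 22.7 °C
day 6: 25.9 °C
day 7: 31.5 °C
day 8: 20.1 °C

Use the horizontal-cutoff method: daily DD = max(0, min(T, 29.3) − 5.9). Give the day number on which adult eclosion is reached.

day 4

Daily DD above 5.9 °C (capped at 23.4): 16.7, 4.9, 23.4, 14.8, 16.8, 20.0, 23.4, 14.2.
Cumulative: 16.7, 21.6, 45.0, 59.8, 76.6, 96.6, 120.0, 134.2.
The total first reaches 57 DD on day 4.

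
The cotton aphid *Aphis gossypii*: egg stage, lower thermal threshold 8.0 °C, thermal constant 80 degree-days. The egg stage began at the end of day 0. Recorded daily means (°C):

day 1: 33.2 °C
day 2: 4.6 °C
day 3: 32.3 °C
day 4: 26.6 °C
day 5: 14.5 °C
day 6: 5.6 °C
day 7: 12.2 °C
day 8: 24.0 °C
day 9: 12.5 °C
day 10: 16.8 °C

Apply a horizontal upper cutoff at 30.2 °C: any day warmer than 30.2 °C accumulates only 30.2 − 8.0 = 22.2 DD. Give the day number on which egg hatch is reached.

day 8

Daily DD above 8.0 °C (capped at 22.2): 22.2, 0.0, 22.2, 18.6, 6.5, 0.0, 4.2, 16.0, 4.5, 8.8.
Cumulative: 22.2, 22.2, 44.4, 63.0, 69.5, 69.5, 73.7, 89.7, 94.2, 103.0.
The total first reaches 80 DD on day 8.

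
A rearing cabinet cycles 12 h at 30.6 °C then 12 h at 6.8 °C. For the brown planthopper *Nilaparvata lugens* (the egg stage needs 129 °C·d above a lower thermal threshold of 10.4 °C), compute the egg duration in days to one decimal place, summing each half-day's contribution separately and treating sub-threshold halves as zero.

Day half: max(0, 30.6 − 10.4) × 0.5 = 20.2 × 0.5 = 10.10 DD.
Night half: max(0, 6.8 − 10.4) × 0.5 = 0.0 × 0.5 = 0.00 DD.
Per 24 h: 10.10 DD/day.
Duration = 129 / 10.10 = 12.772 ≈ 12.8 days.

12.8 days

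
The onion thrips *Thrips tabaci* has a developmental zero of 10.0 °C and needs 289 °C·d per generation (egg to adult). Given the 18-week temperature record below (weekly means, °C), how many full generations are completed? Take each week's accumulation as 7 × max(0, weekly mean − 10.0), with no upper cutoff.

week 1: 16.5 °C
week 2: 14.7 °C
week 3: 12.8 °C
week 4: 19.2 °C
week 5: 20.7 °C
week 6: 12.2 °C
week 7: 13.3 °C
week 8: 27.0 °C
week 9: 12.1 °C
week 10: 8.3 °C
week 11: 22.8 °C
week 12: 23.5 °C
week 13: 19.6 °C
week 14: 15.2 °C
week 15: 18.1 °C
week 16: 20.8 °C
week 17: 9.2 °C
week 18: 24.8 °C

Weekly DD (7 × max(0, T̄ − 10.0)): 45.5, 32.9, 19.6, 64.4, 74.9, 15.4, 23.1, 119.0, 14.7, 0.0, 89.6, 94.5, 67.2, 36.4, 56.7, 75.6, 0.0, 103.6.
Season total = 933.1 DD.
Complete generations = ⌊933.1 / 289⌋ = 3.

3 generations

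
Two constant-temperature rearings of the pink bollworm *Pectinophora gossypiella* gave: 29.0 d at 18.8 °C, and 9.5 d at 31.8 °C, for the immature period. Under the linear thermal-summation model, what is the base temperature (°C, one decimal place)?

12.5 °C

Equal thermal constants: D₁(T₁ − T_b) = D₂(T₂ − T_b).
29.0·(18.8 − T_b) = 9.5·(31.8 − T_b)
T_b = (29.0·18.8 − 9.5·31.8) / (29.0 − 9.5) = 243.10 / 19.5 = 12.467 °C ≈ 12.5 °C.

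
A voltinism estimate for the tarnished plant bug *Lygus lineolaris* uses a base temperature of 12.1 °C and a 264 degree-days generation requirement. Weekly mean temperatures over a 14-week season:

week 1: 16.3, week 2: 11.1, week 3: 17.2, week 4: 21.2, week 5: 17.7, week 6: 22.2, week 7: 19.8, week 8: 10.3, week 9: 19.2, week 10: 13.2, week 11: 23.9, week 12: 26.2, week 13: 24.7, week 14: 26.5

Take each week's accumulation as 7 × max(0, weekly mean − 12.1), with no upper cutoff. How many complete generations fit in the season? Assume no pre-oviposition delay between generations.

2 generations

Weekly DD (7 × max(0, T̄ − 12.1)): 29.4, 0.0, 35.7, 63.7, 39.2, 70.7, 53.9, 0.0, 49.7, 7.7, 82.6, 98.7, 88.2, 100.8.
Season total = 720.3 DD.
Complete generations = ⌊720.3 / 264⌋ = 2.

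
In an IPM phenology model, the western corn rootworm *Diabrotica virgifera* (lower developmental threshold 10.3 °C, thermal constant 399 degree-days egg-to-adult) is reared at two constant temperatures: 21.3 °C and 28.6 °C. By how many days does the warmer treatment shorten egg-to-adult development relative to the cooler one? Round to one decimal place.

14.5 days

At 21.3 °C: 399 / (21.3 − 10.3) = 399 / 11.0 = 36.273 d.
At 28.6 °C: 399 / (28.6 − 10.3) = 399 / 18.3 = 21.803 d.
Difference = |36.273 − 21.803| = 14.469 ≈ 14.5 days.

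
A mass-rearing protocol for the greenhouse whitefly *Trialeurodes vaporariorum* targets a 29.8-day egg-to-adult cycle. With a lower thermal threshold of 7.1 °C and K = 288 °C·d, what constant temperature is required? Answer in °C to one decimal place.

Required daily accumulation = 288 / 29.8 = 9.664 DD/day.
T = T_base + 9.664 = 7.1 + 9.664 = 16.764 ≈ 16.8 °C.

16.8 °C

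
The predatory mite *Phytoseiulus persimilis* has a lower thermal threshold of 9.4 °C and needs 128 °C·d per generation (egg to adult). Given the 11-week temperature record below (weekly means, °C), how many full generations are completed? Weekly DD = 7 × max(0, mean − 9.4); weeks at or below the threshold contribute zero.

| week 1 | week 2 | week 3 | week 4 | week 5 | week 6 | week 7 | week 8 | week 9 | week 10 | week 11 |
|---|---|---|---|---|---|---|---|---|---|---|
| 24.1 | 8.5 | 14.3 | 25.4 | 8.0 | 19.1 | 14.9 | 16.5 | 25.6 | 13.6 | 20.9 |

4 generations

Weekly DD (7 × max(0, T̄ − 9.4)): 102.9, 0.0, 34.3, 112.0, 0.0, 67.9, 38.5, 49.7, 113.4, 29.4, 80.5.
Season total = 628.6 DD.
Complete generations = ⌊628.6 / 128⌋ = 4.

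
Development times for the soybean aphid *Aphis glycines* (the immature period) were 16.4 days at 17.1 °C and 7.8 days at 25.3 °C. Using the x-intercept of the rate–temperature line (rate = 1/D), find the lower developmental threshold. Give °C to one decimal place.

Equal thermal constants: D₁(T₁ − T_b) = D₂(T₂ − T_b).
16.4·(17.1 − T_b) = 7.8·(25.3 − T_b)
T_b = (16.4·17.1 − 7.8·25.3) / (16.4 − 7.8) = 83.10 / 8.6 = 9.663 °C ≈ 9.7 °C.

9.7 °C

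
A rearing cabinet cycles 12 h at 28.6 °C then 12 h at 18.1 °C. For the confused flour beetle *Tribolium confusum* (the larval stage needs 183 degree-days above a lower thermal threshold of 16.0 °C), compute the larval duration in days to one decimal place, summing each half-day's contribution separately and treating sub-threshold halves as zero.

24.9 days

Day half: max(0, 28.6 − 16.0) × 0.5 = 12.6 × 0.5 = 6.30 DD.
Night half: max(0, 18.1 − 16.0) × 0.5 = 2.1 × 0.5 = 1.05 DD.
Per 24 h: 7.35 DD/day.
Duration = 183 / 7.35 = 24.898 ≈ 24.9 days.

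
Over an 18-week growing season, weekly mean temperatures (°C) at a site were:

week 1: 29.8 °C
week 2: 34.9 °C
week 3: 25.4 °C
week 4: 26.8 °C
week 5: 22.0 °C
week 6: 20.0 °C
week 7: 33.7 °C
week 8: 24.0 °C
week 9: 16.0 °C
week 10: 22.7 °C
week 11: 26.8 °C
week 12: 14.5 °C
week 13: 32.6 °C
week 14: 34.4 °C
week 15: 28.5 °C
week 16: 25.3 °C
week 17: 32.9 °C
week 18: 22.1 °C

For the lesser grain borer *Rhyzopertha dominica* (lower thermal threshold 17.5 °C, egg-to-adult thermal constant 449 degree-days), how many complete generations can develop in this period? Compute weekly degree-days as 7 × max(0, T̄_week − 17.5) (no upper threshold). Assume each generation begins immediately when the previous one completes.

2 generations

Weekly DD (7 × max(0, T̄ − 17.5)): 86.1, 121.8, 55.3, 65.1, 31.5, 17.5, 113.4, 45.5, 0.0, 36.4, 65.1, 0.0, 105.7, 118.3, 77.0, 54.6, 107.8, 32.2.
Season total = 1133.3 DD.
Complete generations = ⌊1133.3 / 449⌋ = 2.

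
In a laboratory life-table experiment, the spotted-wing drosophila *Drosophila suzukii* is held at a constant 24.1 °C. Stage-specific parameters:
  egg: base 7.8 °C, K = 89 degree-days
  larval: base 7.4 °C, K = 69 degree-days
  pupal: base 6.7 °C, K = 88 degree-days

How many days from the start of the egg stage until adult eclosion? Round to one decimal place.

egg: 89 / (24.1 − 7.8) = 89 / 16.3 = 5.460 d.
larval: 69 / (24.1 − 7.4) = 69 / 16.7 = 4.132 d.
pupal: 88 / (24.1 − 6.7) = 88 / 17.4 = 5.057 d.
Sum = 14.649 ≈ 14.6 days.

14.6 days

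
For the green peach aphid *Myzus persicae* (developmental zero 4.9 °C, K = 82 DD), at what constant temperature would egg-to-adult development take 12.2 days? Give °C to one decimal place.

11.6 °C

Required daily accumulation = 82 / 12.2 = 6.721 DD/day.
T = T_base + 6.721 = 4.9 + 6.721 = 11.621 ≈ 11.6 °C.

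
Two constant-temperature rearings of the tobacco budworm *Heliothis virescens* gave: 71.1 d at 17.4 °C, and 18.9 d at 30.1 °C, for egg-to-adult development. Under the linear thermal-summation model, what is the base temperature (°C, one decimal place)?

12.8 °C

Linear rate model ⇒ the product D·(T − T_b) is constant across temperatures.
71.1·(17.4 − T_b) = 18.9·(30.1 − T_b)
T_b = (71.1·17.4 − 18.9·30.1) / (71.1 − 18.9) = 668.25 / 52.2 = 12.802 °C ≈ 12.8 °C.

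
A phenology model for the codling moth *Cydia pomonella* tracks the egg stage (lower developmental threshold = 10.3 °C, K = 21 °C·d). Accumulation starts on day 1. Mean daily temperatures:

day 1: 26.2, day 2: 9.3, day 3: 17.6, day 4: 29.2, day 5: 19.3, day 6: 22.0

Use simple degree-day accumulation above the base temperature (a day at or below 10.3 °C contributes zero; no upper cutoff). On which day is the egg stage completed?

Daily DD above 10.3 °C: 15.9, 0.0, 7.3, 18.9, 9.0, 11.7.
Cumulative: 15.9, 15.9, 23.2, 42.1, 51.1, 62.8.
The total first reaches 21 DD on day 3.

day 3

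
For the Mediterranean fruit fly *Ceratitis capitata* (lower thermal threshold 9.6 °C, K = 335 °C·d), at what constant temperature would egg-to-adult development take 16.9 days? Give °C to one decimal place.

Required daily accumulation = 335 / 16.9 = 19.822 DD/day.
T = T_base + 19.822 = 9.6 + 19.822 = 29.422 ≈ 29.4 °C.

29.4 °C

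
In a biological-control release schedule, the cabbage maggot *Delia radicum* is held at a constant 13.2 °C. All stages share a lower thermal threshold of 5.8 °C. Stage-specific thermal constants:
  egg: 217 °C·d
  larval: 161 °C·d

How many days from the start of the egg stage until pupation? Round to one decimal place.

51.1 days

Daily accumulation at 13.2 °C = 13.2 − 5.8 = 7.4 DD/day.
Total K = 217 + 161 = 378 DD.
Total duration = 378 / 7.4 = 51.081 ≈ 51.1 days.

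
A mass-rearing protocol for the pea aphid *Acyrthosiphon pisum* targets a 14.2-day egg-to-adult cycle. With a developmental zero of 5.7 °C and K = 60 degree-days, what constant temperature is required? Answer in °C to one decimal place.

9.9 °C

Required daily accumulation = 60 / 14.2 = 4.225 DD/day.
T = T_base + 4.225 = 5.7 + 4.225 = 9.925 ≈ 9.9 °C.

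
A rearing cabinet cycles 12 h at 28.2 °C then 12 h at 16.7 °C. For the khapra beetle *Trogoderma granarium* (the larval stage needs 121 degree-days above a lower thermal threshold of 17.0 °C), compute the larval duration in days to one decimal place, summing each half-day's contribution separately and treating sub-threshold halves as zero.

Day half: max(0, 28.2 − 17.0) × 0.5 = 11.2 × 0.5 = 5.60 DD.
Night half: max(0, 16.7 − 17.0) × 0.5 = 0.0 × 0.5 = 0.00 DD.
Per 24 h: 5.60 DD/day.
Duration = 121 / 5.60 = 21.607 ≈ 21.6 days.

21.6 days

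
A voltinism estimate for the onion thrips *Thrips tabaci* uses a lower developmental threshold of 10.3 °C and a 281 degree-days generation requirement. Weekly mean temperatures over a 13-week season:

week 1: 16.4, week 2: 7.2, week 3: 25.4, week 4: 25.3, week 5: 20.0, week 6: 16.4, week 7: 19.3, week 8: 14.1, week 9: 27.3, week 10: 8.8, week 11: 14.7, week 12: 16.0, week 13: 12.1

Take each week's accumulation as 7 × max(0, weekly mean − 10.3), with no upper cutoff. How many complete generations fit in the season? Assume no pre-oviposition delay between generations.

2 generations

Weekly DD (7 × max(0, T̄ − 10.3)): 42.7, 0.0, 105.7, 105.0, 67.9, 42.7, 63.0, 26.6, 119.0, 0.0, 30.8, 39.9, 12.6.
Season total = 655.9 DD.
Complete generations = ⌊655.9 / 281⌋ = 2.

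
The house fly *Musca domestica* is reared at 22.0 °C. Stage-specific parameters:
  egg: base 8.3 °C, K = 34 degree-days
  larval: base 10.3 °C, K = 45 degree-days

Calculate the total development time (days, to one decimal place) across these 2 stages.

egg: 34 / (22.0 − 8.3) = 34 / 13.7 = 2.482 d.
larval: 45 / (22.0 − 10.3) = 45 / 11.7 = 3.846 d.
Sum = 6.328 ≈ 6.3 days.

6.3 days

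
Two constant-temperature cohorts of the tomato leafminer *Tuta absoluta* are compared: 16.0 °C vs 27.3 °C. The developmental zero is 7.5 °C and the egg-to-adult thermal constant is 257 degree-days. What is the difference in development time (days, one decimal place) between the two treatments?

At 16.0 °C: 257 / (16.0 − 7.5) = 257 / 8.5 = 30.235 d.
At 27.3 °C: 257 / (27.3 − 7.5) = 257 / 19.8 = 12.980 d.
Difference = |30.235 − 12.980| = 17.255 ≈ 17.3 days.

17.3 days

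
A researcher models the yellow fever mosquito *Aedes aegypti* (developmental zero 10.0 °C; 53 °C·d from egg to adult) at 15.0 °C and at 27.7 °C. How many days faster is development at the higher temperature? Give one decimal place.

At 15.0 °C: 53 / (15.0 − 10.0) = 53 / 5.0 = 10.600 d.
At 27.7 °C: 53 / (27.7 − 10.0) = 53 / 17.7 = 2.994 d.
Difference = |10.600 − 2.994| = 7.606 ≈ 7.6 days.

7.6 days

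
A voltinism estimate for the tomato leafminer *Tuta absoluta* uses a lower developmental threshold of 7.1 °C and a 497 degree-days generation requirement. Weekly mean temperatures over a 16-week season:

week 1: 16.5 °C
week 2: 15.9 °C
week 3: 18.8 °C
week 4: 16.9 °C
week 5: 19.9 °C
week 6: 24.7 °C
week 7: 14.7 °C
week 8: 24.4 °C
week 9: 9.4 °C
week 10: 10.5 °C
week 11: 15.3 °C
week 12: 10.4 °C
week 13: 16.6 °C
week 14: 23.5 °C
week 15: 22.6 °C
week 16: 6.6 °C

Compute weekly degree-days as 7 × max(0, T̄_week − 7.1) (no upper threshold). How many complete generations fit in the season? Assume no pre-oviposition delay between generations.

Weekly DD (7 × max(0, T̄ − 7.1)): 65.8, 61.6, 81.9, 68.6, 89.6, 123.2, 53.2, 121.1, 16.1, 23.8, 57.4, 23.1, 66.5, 114.8, 108.5, 0.0.
Season total = 1075.2 DD.
Complete generations = ⌊1075.2 / 497⌋ = 2.

2 generations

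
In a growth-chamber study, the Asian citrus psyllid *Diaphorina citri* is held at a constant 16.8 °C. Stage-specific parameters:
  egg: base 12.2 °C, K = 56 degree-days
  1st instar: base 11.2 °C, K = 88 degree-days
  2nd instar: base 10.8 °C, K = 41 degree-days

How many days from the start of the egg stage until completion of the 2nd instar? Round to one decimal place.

34.7 days

egg: 56 / (16.8 − 12.2) = 56 / 4.6 = 12.174 d.
1st instar: 88 / (16.8 − 11.2) = 88 / 5.6 = 15.714 d.
2nd instar: 41 / (16.8 − 10.8) = 41 / 6.0 = 6.833 d.
Sum = 34.722 ≈ 34.7 days.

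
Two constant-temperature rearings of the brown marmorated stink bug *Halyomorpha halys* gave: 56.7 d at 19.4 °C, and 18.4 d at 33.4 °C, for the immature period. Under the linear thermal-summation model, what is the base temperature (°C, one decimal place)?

12.7 °C

Equal thermal constants: D₁(T₁ − T_b) = D₂(T₂ − T_b).
56.7·(19.4 − T_b) = 18.4·(33.4 − T_b)
T_b = (56.7·19.4 − 18.4·33.4) / (56.7 − 18.4) = 485.42 / 38.3 = 12.674 °C ≈ 12.7 °C.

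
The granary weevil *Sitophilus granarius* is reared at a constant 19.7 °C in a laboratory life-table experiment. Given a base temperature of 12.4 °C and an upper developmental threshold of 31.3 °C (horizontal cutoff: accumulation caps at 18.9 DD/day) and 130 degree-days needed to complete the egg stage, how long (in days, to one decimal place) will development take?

Daily accumulation = 19.7 − 12.4 = 7.3 DD/day.
Duration = 130 / 7.3 = 17.808 ≈ 17.8 days.

17.8 days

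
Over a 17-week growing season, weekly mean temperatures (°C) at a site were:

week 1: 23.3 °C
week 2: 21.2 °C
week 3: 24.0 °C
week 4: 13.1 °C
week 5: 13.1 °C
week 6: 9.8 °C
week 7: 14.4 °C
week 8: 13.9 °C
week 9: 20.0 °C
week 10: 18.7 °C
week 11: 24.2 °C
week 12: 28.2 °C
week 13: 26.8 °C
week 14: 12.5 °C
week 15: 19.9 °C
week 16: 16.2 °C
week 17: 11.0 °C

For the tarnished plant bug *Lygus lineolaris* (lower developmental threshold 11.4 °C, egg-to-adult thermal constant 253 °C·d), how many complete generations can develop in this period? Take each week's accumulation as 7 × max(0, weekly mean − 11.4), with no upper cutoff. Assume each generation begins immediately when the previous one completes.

3 generations

Weekly DD (7 × max(0, T̄ − 11.4)): 83.3, 68.6, 88.2, 11.9, 11.9, 0.0, 21.0, 17.5, 60.2, 51.1, 89.6, 117.6, 107.8, 7.7, 59.5, 33.6, 0.0.
Season total = 829.5 DD.
Complete generations = ⌊829.5 / 253⌋ = 3.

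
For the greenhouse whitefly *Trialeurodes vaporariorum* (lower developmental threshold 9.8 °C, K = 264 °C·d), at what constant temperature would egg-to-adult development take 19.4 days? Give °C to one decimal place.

23.4 °C

Required daily accumulation = 264 / 19.4 = 13.608 DD/day.
T = T_base + 13.608 = 9.8 + 13.608 = 23.408 ≈ 23.4 °C.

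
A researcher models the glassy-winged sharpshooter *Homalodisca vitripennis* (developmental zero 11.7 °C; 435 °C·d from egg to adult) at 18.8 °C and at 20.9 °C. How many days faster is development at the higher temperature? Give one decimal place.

At 18.8 °C: 435 / (18.8 − 11.7) = 435 / 7.1 = 61.268 d.
At 20.9 °C: 435 / (20.9 − 11.7) = 435 / 9.2 = 47.283 d.
Difference = |61.268 − 47.283| = 13.985 ≈ 14.0 days.

14.0 days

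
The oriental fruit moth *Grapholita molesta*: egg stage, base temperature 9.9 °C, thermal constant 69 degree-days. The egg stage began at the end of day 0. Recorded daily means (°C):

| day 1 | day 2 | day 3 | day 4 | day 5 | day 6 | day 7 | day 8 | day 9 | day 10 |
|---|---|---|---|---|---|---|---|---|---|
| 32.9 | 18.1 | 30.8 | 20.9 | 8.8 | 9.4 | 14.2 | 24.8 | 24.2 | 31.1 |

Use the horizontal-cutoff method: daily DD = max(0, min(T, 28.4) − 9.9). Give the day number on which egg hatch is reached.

Daily DD above 9.9 °C (capped at 18.5): 18.5, 8.2, 18.5, 11.0, 0.0, 0.0, 4.3, 14.9, 14.3, 18.5.
Cumulative: 18.5, 26.7, 45.2, 56.2, 56.2, 56.2, 60.5, 75.4, 89.7, 108.2.
The total first reaches 69 DD on day 8.

day 8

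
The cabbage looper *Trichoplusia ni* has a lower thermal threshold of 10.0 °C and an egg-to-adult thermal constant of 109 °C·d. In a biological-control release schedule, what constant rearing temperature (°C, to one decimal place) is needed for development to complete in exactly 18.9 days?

Required daily accumulation = 109 / 18.9 = 5.767 DD/day.
T = T_base + 5.767 = 10.0 + 5.767 = 15.767 ≈ 15.8 °C.

15.8 °C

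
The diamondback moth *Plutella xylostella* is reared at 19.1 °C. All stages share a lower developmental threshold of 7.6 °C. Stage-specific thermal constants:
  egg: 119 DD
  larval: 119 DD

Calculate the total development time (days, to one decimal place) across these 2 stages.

20.7 days

Daily accumulation at 19.1 °C = 19.1 − 7.6 = 11.5 DD/day.
Total K = 119 + 119 = 238 DD.
Total duration = 238 / 11.5 = 20.696 ≈ 20.7 days.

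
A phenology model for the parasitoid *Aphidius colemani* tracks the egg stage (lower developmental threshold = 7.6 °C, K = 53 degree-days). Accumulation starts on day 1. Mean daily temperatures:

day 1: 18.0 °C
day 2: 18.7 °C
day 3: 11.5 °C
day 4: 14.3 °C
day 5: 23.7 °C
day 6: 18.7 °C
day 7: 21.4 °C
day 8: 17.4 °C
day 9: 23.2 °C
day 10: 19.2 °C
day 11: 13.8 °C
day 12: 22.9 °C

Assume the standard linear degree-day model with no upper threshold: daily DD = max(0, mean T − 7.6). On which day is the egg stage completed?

Daily DD above 7.6 °C: 10.4, 11.1, 3.9, 6.7, 16.1, 11.1, 13.8, 9.8, 15.6, 11.6, 6.2, 15.3.
Cumulative: 10.4, 21.5, 25.4, 32.1, 48.2, 59.3, 73.1, 82.9, 98.5, 110.1, 116.3, 131.6.
The total first reaches 53 DD on day 6.

day 6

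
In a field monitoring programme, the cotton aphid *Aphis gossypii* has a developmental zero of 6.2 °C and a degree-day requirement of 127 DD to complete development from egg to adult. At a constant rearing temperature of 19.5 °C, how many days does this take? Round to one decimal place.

Daily accumulation = 19.5 − 6.2 = 13.3 DD/day.
Duration = 127 / 13.3 = 9.549 ≈ 9.5 days.

9.5 days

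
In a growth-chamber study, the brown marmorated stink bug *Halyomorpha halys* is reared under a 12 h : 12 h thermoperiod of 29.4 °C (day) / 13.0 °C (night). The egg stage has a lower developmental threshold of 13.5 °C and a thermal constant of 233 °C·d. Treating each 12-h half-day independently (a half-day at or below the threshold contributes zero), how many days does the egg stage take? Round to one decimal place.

29.3 days

Day half: max(0, 29.4 − 13.5) × 0.5 = 15.9 × 0.5 = 7.95 DD.
Night half: max(0, 13.0 − 13.5) × 0.5 = 0.0 × 0.5 = 0.00 DD.
Per 24 h: 7.95 DD/day.
Duration = 233 / 7.95 = 29.308 ≈ 29.3 days.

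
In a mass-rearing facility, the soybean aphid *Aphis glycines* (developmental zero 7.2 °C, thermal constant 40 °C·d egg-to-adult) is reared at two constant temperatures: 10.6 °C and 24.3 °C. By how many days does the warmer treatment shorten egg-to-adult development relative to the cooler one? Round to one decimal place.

9.4 days

At 10.6 °C: 40 / (10.6 − 7.2) = 40 / 3.4 = 11.765 d.
At 24.3 °C: 40 / (24.3 − 7.2) = 40 / 17.1 = 2.339 d.
Difference = |11.765 − 2.339| = 9.426 ≈ 9.4 days.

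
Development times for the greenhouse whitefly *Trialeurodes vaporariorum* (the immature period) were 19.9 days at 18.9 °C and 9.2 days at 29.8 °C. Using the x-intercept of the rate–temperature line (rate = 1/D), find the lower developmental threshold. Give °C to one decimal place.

Equal thermal constants: D₁(T₁ − T_b) = D₂(T₂ − T_b).
19.9·(18.9 − T_b) = 9.2·(29.8 − T_b)
T_b = (19.9·18.9 − 9.2·29.8) / (19.9 − 9.2) = 101.95 / 10.7 = 9.528 °C ≈ 9.5 °C.

9.5 °C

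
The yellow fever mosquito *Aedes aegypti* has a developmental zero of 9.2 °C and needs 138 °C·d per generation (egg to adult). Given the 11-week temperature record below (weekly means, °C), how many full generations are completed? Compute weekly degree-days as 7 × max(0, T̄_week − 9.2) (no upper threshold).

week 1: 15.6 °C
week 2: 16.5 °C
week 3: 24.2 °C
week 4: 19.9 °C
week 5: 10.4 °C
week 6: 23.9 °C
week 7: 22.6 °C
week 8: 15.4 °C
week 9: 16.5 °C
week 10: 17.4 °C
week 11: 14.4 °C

Weekly DD (7 × max(0, T̄ − 9.2)): 44.8, 51.1, 105.0, 74.9, 8.4, 102.9, 93.8, 43.4, 51.1, 57.4, 36.4.
Season total = 669.2 DD.
Complete generations = ⌊669.2 / 138⌋ = 4.

4 generations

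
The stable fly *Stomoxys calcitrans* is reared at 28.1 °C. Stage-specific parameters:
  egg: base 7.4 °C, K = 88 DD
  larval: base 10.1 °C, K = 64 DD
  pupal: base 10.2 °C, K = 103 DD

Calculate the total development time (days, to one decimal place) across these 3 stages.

13.6 days

egg: 88 / (28.1 − 7.4) = 88 / 20.7 = 4.251 d.
larval: 64 / (28.1 − 10.1) = 64 / 18.0 = 3.556 d.
pupal: 103 / (28.1 − 10.2) = 103 / 17.9 = 5.754 d.
Sum = 13.561 ≈ 13.6 days.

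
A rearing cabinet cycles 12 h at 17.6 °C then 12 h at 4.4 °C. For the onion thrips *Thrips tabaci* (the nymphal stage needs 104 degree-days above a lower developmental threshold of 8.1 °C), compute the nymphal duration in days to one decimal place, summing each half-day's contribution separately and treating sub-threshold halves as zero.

Day half: max(0, 17.6 − 8.1) × 0.5 = 9.5 × 0.5 = 4.75 DD.
Night half: max(0, 4.4 − 8.1) × 0.5 = 0.0 × 0.5 = 0.00 DD.
Per 24 h: 4.75 DD/day.
Duration = 104 / 4.75 = 21.895 ≈ 21.9 days.

21.9 days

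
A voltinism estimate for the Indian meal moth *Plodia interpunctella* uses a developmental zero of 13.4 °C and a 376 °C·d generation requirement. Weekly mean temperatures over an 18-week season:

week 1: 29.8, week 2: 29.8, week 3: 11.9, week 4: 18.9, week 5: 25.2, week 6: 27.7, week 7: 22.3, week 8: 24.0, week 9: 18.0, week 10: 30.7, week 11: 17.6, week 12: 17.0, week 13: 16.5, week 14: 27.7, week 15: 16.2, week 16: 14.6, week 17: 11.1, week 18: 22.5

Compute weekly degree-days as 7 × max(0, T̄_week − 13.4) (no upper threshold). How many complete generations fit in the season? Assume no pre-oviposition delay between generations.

Weekly DD (7 × max(0, T̄ − 13.4)): 114.8, 114.8, 0.0, 38.5, 82.6, 100.1, 62.3, 74.2, 32.2, 121.1, 29.4, 25.2, 21.7, 100.1, 19.6, 8.4, 0.0, 63.7.
Season total = 1008.7 DD.
Complete generations = ⌊1008.7 / 376⌋ = 2.

2 generations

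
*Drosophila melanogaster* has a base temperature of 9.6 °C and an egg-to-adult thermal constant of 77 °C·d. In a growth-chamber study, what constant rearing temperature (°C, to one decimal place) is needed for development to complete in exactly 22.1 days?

13.1 °C

Required daily accumulation = 77 / 22.1 = 3.484 DD/day.
T = T_base + 3.484 = 9.6 + 3.484 = 13.084 ≈ 13.1 °C.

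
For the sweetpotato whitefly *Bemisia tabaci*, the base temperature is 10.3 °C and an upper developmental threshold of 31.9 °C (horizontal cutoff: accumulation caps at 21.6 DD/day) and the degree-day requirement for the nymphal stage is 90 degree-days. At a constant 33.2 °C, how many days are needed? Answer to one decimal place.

Temperature 33.2 °C exceeds the upper threshold, so daily accumulation caps at 31.9 − 10.3 = 21.6 DD/day.
Duration = 90 / 21.6 = 4.167 ≈ 4.2 days.

4.2 days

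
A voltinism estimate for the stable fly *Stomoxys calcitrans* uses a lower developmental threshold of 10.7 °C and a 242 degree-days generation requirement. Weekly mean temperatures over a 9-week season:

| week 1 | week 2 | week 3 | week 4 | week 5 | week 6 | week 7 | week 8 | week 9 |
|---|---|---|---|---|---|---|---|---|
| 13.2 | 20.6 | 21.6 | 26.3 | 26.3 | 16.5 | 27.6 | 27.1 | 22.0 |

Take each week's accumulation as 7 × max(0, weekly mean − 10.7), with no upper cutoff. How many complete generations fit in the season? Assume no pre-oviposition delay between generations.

3 generations

Weekly DD (7 × max(0, T̄ − 10.7)): 17.5, 69.3, 76.3, 109.2, 109.2, 40.6, 118.3, 114.8, 79.1.
Season total = 734.3 DD.
Complete generations = ⌊734.3 / 242⌋ = 3.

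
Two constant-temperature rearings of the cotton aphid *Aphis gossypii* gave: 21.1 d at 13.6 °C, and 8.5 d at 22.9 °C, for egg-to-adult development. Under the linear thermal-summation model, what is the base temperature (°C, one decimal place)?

7.3 °C

Under the model K = D·(T − T_b), so D₁·(T₁ − T_b) = D₂·(T₂ − T_b).
21.1·(13.6 − T_b) = 8.5·(22.9 − T_b)
T_b = (21.1·13.6 − 8.5·22.9) / (21.1 − 8.5) = 92.31 / 12.6 = 7.326 °C ≈ 7.3 °C.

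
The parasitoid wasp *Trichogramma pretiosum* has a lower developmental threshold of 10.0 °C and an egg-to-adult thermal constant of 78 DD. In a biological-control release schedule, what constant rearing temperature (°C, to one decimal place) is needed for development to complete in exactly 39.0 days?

Required daily accumulation = 78 / 39.0 = 2.000 DD/day.
T = T_base + 2.000 = 10.0 + 2.000 = 12.000 ≈ 12.0 °C.

12.0 °C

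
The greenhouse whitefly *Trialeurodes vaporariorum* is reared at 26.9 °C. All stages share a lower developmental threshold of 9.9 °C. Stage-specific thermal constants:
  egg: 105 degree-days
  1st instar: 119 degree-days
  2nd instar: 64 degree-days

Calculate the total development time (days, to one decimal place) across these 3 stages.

Daily accumulation at 26.9 °C = 26.9 − 9.9 = 17.0 DD/day.
Total K = 105 + 119 + 64 = 288 DD.
Total duration = 288 / 17.0 = 16.941 ≈ 16.9 days.

16.9 days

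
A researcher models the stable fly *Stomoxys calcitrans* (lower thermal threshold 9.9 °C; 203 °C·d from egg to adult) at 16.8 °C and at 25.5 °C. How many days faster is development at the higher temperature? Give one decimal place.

At 16.8 °C: 203 / (16.8 − 9.9) = 203 / 6.9 = 29.420 d.
At 25.5 °C: 203 / (25.5 − 9.9) = 203 / 15.6 = 13.013 d.
Difference = |29.420 − 13.013| = 16.407 ≈ 16.4 days.

16.4 days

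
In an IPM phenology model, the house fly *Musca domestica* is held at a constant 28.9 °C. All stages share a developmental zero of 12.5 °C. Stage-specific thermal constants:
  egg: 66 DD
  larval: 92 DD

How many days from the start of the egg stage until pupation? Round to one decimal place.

9.6 days

Daily accumulation at 28.9 °C = 28.9 − 12.5 = 16.4 DD/day.
Total K = 66 + 92 = 158 DD.
Total duration = 158 / 16.4 = 9.634 ≈ 9.6 days.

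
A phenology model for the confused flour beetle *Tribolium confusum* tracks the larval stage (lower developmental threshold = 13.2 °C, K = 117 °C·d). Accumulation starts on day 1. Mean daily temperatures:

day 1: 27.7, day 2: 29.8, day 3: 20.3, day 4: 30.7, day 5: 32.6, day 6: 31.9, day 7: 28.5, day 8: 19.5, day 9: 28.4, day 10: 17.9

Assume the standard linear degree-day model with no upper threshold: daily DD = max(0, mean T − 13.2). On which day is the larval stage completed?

Daily DD above 13.2 °C: 14.5, 16.6, 7.1, 17.5, 19.4, 18.7, 15.3, 6.3, 15.2, 4.7.
Cumulative: 14.5, 31.1, 38.2, 55.7, 75.1, 93.8, 109.1, 115.4, 130.6, 135.3.
The total first reaches 117 DD on day 9.

day 9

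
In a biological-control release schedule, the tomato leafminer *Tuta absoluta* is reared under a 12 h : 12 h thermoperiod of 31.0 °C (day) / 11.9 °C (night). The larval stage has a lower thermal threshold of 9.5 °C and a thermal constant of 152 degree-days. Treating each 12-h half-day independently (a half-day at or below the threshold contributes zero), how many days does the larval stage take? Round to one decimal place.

Day half: max(0, 31.0 − 9.5) × 0.5 = 21.5 × 0.5 = 10.75 DD.
Night half: max(0, 11.9 − 9.5) × 0.5 = 2.4 × 0.5 = 1.20 DD.
Per 24 h: 11.95 DD/day.
Duration = 152 / 11.95 = 12.720 ≈ 12.7 days.

12.7 days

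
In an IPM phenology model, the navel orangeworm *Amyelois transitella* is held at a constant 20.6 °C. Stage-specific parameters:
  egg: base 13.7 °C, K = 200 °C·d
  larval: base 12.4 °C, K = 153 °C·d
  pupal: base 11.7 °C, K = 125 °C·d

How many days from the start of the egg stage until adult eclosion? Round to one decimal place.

egg: 200 / (20.6 − 13.7) = 200 / 6.9 = 28.986 d.
larval: 153 / (20.6 − 12.4) = 153 / 8.2 = 18.659 d.
pupal: 125 / (20.6 − 11.7) = 125 / 8.9 = 14.045 d.
Sum = 61.689 ≈ 61.7 days.

61.7 days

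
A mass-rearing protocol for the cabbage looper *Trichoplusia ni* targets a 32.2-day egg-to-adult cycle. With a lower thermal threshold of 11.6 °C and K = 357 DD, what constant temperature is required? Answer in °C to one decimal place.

22.7 °C

Required daily accumulation = 357 / 32.2 = 11.087 DD/day.
T = T_base + 11.087 = 11.6 + 11.087 = 22.687 ≈ 22.7 °C.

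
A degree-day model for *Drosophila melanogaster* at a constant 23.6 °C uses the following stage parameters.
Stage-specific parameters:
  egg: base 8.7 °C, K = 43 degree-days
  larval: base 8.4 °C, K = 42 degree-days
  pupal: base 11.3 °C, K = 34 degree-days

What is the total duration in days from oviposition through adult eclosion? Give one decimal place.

8.4 days

egg: 43 / (23.6 − 8.7) = 43 / 14.9 = 2.886 d.
larval: 42 / (23.6 − 8.4) = 42 / 15.2 = 2.763 d.
pupal: 34 / (23.6 − 11.3) = 34 / 12.3 = 2.764 d.
Sum = 8.413 ≈ 8.4 days.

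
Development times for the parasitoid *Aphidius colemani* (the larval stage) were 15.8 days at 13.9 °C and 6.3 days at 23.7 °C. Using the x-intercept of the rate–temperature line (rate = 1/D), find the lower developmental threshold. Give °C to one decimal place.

Linear rate model ⇒ the product D·(T − T_b) is constant across temperatures.
15.8·(13.9 − T_b) = 6.3·(23.7 − T_b)
T_b = (15.8·13.9 − 6.3·23.7) / (15.8 − 6.3) = 70.31 / 9.5 = 7.401 °C ≈ 7.4 °C.

7.4 °C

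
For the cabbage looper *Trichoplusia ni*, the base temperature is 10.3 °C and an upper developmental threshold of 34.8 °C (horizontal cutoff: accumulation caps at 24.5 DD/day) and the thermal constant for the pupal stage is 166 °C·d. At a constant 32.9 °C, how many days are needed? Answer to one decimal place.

Daily accumulation = 32.9 − 10.3 = 22.6 DD/day.
Duration = 166 / 22.6 = 7.345 ≈ 7.3 days.

7.3 days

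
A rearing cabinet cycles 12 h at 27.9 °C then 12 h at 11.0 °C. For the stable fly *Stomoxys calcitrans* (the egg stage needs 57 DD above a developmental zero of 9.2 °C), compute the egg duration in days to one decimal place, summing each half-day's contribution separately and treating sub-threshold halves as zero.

5.6 days

Day half: max(0, 27.9 − 9.2) × 0.5 = 18.7 × 0.5 = 9.35 DD.
Night half: max(0, 11.0 − 9.2) × 0.5 = 1.8 × 0.5 = 0.90 DD.
Per 24 h: 10.25 DD/day.
Duration = 57 / 10.25 = 5.561 ≈ 5.6 days.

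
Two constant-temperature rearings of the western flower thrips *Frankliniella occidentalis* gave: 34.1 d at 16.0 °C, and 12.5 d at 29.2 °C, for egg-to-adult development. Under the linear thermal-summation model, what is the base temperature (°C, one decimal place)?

8.4 °C

Equal thermal constants: D₁(T₁ − T_b) = D₂(T₂ − T_b).
34.1·(16.0 − T_b) = 12.5·(29.2 − T_b)
T_b = (34.1·16.0 − 12.5·29.2) / (34.1 − 12.5) = 180.60 / 21.6 = 8.361 °C ≈ 8.4 °C.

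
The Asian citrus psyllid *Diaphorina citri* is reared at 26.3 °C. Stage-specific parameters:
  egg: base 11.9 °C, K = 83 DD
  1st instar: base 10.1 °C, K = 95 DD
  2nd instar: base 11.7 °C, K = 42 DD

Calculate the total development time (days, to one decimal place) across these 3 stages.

14.5 days

egg: 83 / (26.3 − 11.9) = 83 / 14.4 = 5.764 d.
1st instar: 95 / (26.3 − 10.1) = 95 / 16.2 = 5.864 d.
2nd instar: 42 / (26.3 − 11.7) = 42 / 14.6 = 2.877 d.
Sum = 14.505 ≈ 14.5 days.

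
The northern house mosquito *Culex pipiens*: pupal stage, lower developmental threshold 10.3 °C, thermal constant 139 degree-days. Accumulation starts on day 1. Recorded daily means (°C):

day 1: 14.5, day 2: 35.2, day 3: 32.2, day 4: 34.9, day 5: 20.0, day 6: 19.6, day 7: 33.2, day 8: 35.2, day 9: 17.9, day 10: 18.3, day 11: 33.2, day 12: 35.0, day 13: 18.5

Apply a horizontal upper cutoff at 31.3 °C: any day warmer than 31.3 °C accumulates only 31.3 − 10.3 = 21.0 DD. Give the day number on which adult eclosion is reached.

day 10

Daily DD above 10.3 °C (capped at 21.0): 4.2, 21.0, 21.0, 21.0, 9.7, 9.3, 21.0, 21.0, 7.6, 8.0, 21.0, 21.0, 8.2.
Cumulative: 4.2, 25.2, 46.2, 67.2, 76.9, 86.2, 107.2, 128.2, 135.8, 143.8, 164.8, 185.8, 194.0.
The total first reaches 139 DD on day 10.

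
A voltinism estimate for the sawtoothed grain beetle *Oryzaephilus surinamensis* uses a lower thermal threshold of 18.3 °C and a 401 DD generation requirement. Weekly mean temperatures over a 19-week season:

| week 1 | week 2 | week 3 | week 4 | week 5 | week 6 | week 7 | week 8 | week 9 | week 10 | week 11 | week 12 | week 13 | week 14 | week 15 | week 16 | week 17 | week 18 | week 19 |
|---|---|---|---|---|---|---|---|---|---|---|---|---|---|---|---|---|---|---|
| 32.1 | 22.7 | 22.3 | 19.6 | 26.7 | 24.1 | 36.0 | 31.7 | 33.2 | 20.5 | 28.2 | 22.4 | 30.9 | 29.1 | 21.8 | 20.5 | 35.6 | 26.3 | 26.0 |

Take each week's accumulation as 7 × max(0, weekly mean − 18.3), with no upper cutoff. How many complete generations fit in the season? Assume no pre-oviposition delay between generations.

2 generations

Weekly DD (7 × max(0, T̄ − 18.3)): 96.6, 30.8, 28.0, 9.1, 58.8, 40.6, 123.9, 93.8, 104.3, 15.4, 69.3, 28.7, 88.2, 75.6, 24.5, 15.4, 121.1, 56.0, 53.9.
Season total = 1134.0 DD.
Complete generations = ⌊1134.0 / 401⌋ = 2.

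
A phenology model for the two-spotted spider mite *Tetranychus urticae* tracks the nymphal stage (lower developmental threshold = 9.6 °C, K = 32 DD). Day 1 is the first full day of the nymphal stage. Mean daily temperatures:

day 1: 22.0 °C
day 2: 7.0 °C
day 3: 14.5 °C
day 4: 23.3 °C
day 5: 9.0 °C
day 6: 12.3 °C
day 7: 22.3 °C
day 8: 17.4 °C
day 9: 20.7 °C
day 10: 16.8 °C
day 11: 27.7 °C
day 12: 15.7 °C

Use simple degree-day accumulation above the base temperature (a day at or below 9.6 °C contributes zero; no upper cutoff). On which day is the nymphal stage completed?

Daily DD above 9.6 °C: 12.4, 0.0, 4.9, 13.7, 0.0, 2.7, 12.7, 7.8, 11.1, 7.2, 18.1, 6.1.
Cumulative: 12.4, 12.4, 17.3, 31.0, 31.0, 33.7, 46.4, 54.2, 65.3, 72.5, 90.6, 96.7.
The total first reaches 32 DD on day 6.

day 6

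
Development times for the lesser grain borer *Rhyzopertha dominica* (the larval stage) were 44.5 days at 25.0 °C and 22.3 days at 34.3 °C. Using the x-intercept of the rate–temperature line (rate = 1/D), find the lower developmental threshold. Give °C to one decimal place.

Under the model K = D·(T − T_b), so D₁·(T₁ − T_b) = D₂·(T₂ − T_b).
44.5·(25.0 − T_b) = 22.3·(34.3 − T_b)
T_b = (44.5·25.0 − 22.3·34.3) / (44.5 − 22.3) = 347.61 / 22.2 = 15.658 °C ≈ 15.7 °C.

15.7 °C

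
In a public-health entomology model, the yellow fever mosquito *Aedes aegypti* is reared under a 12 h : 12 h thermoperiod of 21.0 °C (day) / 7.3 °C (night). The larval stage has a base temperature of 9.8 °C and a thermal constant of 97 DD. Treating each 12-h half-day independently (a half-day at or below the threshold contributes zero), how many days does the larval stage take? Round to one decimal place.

Day half: max(0, 21.0 − 9.8) × 0.5 = 11.2 × 0.5 = 5.60 DD.
Night half: max(0, 7.3 − 9.8) × 0.5 = 0.0 × 0.5 = 0.00 DD.
Per 24 h: 5.60 DD/day.
Duration = 97 / 5.60 = 17.321 ≈ 17.3 days.

17.3 days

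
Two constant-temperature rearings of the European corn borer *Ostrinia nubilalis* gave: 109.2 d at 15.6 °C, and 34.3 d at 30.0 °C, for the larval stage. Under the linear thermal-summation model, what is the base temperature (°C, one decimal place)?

Linear rate model ⇒ the product D·(T − T_b) is constant across temperatures.
109.2·(15.6 − T_b) = 34.3·(30.0 − T_b)
T_b = (109.2·15.6 − 34.3·30.0) / (109.2 − 34.3) = 674.52 / 74.9 = 9.006 °C ≈ 9.0 °C.

9.0 °C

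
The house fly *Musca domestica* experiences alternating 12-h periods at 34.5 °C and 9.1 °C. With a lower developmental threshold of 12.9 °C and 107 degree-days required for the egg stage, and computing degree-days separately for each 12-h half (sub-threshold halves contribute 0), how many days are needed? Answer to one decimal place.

Day half: max(0, 34.5 − 12.9) × 0.5 = 21.6 × 0.5 = 10.80 DD.
Night half: max(0, 9.1 − 12.9) × 0.5 = 0.0 × 0.5 = 0.00 DD.
Per 24 h: 10.80 DD/day.
Duration = 107 / 10.80 = 9.907 ≈ 9.9 days.

9.9 days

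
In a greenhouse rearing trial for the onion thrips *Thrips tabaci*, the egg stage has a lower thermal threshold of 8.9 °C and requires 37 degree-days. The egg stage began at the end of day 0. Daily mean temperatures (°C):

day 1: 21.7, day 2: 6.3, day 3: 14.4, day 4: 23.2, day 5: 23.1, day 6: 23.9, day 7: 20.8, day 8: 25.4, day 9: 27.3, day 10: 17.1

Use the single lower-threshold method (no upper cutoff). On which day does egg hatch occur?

Daily DD above 8.9 °C: 12.8, 0.0, 5.5, 14.3, 14.2, 15.0, 11.9, 16.5, 18.4, 8.2.
Cumulative: 12.8, 12.8, 18.3, 32.6, 46.8, 61.8, 73.7, 90.2, 108.6, 116.8.
The total first reaches 37 DD on day 5.

day 5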